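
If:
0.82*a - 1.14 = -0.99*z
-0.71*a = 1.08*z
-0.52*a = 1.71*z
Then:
No Solution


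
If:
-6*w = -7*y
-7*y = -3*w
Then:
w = 0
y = 0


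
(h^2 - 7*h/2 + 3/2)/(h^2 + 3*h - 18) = (h - 1/2)/(h + 6)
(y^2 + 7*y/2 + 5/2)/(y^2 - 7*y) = (2*y^2 + 7*y + 5)/(2*y*(y - 7))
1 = 1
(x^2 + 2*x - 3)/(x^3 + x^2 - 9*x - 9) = (x - 1)/(x^2 - 2*x - 3)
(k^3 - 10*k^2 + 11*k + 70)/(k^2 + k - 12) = (k^3 - 10*k^2 + 11*k + 70)/(k^2 + k - 12)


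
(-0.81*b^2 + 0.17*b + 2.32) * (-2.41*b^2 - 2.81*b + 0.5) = 1.9521*b^4 + 1.8664*b^3 - 6.4739*b^2 - 6.4342*b + 1.16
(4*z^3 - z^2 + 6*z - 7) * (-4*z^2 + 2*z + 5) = -16*z^5 + 12*z^4 - 6*z^3 + 35*z^2 + 16*z - 35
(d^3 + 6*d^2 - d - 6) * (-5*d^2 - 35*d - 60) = -5*d^5 - 65*d^4 - 265*d^3 - 295*d^2 + 270*d + 360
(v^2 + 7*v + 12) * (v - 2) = v^3 + 5*v^2 - 2*v - 24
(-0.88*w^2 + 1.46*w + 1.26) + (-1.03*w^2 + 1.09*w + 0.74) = -1.91*w^2 + 2.55*w + 2.0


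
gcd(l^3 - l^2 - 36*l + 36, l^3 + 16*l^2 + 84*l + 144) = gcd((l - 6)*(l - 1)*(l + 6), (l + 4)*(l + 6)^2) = l + 6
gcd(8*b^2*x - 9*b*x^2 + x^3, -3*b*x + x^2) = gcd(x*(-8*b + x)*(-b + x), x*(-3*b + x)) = x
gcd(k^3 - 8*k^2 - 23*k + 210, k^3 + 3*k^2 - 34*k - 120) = k^2 - k - 30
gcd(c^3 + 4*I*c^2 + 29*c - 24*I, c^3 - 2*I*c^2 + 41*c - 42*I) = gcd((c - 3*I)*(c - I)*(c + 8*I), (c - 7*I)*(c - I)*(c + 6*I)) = c - I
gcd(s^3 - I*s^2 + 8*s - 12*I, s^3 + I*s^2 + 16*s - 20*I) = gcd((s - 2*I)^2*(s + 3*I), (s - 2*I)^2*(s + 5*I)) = s^2 - 4*I*s - 4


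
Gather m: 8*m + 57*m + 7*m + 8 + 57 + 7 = 72*m + 72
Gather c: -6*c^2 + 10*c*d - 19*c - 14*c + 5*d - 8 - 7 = -6*c^2 + c*(10*d - 33) + 5*d - 15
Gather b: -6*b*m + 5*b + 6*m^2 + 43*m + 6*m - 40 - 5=b*(5 - 6*m) + 6*m^2 + 49*m - 45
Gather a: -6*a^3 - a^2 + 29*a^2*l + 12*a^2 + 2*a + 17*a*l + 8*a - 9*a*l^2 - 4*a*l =-6*a^3 + a^2*(29*l + 11) + a*(-9*l^2 + 13*l + 10)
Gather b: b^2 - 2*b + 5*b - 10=b^2 + 3*b - 10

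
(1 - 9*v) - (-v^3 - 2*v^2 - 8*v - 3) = v^3 + 2*v^2 - v + 4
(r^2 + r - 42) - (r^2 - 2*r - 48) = 3*r + 6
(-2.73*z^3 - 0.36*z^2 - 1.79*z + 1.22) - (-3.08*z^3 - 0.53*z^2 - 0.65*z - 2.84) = 0.35*z^3 + 0.17*z^2 - 1.14*z + 4.06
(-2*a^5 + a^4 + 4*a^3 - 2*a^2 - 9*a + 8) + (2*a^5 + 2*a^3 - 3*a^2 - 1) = a^4 + 6*a^3 - 5*a^2 - 9*a + 7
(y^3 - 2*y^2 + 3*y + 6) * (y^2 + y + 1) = y^5 - y^4 + 2*y^3 + 7*y^2 + 9*y + 6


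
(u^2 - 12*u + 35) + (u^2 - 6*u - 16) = 2*u^2 - 18*u + 19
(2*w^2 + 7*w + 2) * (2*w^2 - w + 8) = 4*w^4 + 12*w^3 + 13*w^2 + 54*w + 16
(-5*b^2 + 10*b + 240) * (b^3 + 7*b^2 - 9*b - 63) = -5*b^5 - 25*b^4 + 355*b^3 + 1905*b^2 - 2790*b - 15120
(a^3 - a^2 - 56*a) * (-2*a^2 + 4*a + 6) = -2*a^5 + 6*a^4 + 114*a^3 - 230*a^2 - 336*a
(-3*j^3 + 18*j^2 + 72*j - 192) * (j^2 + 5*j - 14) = -3*j^5 + 3*j^4 + 204*j^3 - 84*j^2 - 1968*j + 2688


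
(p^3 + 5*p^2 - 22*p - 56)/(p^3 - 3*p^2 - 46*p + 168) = (p + 2)/(p - 6)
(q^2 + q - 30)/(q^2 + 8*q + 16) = (q^2 + q - 30)/(q^2 + 8*q + 16)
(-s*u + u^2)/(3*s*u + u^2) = (-s + u)/(3*s + u)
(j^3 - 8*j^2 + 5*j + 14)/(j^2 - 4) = (j^2 - 6*j - 7)/(j + 2)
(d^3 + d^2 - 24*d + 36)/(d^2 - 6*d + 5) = (d^3 + d^2 - 24*d + 36)/(d^2 - 6*d + 5)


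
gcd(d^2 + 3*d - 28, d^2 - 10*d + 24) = d - 4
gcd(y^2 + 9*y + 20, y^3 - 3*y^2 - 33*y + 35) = y + 5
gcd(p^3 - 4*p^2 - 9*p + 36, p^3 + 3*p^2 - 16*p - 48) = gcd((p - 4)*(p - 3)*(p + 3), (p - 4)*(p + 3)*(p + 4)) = p^2 - p - 12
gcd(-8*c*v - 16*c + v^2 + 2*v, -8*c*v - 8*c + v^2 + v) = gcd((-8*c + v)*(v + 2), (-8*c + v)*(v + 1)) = -8*c + v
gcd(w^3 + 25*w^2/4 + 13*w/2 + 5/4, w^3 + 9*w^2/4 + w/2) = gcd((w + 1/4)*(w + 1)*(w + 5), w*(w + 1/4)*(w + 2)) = w + 1/4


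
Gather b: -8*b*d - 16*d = -8*b*d - 16*d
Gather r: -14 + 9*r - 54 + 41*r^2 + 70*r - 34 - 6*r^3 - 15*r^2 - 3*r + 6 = -6*r^3 + 26*r^2 + 76*r - 96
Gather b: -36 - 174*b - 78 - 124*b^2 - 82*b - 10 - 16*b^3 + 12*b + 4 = -16*b^3 - 124*b^2 - 244*b - 120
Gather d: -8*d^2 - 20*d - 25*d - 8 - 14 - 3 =-8*d^2 - 45*d - 25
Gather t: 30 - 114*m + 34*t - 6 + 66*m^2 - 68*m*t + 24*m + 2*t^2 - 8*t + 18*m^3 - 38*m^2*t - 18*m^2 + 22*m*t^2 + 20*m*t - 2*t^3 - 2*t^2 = 18*m^3 + 48*m^2 + 22*m*t^2 - 90*m - 2*t^3 + t*(-38*m^2 - 48*m + 26) + 24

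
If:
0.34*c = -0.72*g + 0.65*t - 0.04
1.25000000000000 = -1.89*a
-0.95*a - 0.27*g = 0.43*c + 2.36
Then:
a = -0.66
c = -0.805785123966942*t - 5.67501858410949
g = 1.28328741965106*t + 2.62431433138504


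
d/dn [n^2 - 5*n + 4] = 2*n - 5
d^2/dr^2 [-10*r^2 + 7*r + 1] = -20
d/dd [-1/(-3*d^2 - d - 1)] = (-6*d - 1)/(3*d^2 + d + 1)^2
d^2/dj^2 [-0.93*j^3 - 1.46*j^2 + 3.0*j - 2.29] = -5.58*j - 2.92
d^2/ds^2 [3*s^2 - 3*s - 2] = 6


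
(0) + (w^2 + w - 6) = w^2 + w - 6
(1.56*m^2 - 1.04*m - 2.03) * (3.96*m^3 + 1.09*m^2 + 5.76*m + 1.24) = 6.1776*m^5 - 2.418*m^4 - 0.186799999999999*m^3 - 6.2687*m^2 - 12.9824*m - 2.5172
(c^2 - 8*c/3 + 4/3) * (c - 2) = c^3 - 14*c^2/3 + 20*c/3 - 8/3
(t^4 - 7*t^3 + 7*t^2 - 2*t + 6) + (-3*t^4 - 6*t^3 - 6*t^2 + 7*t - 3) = -2*t^4 - 13*t^3 + t^2 + 5*t + 3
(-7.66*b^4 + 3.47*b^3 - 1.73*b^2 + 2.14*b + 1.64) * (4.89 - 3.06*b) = 23.4396*b^5 - 48.0756*b^4 + 22.2621*b^3 - 15.0081*b^2 + 5.4462*b + 8.0196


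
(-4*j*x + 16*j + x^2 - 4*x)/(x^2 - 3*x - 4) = (-4*j + x)/(x + 1)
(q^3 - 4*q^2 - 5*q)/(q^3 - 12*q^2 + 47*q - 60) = q*(q + 1)/(q^2 - 7*q + 12)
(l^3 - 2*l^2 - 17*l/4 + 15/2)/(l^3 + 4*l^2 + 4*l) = (l^2 - 4*l + 15/4)/(l*(l + 2))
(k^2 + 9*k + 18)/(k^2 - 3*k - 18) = (k + 6)/(k - 6)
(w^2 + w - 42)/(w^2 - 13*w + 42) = (w + 7)/(w - 7)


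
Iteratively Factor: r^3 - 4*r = (r + 2)*(r^2 - 2*r) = (r - 2)*(r + 2)*(r)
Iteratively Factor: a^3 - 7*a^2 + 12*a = (a - 4)*(a^2 - 3*a) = a*(a - 4)*(a - 3)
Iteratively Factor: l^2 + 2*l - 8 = (l - 2)*(l + 4)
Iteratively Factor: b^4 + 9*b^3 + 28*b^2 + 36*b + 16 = (b + 4)*(b^3 + 5*b^2 + 8*b + 4) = (b + 2)*(b + 4)*(b^2 + 3*b + 2) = (b + 1)*(b + 2)*(b + 4)*(b + 2)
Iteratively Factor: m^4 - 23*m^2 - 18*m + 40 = (m - 1)*(m^3 + m^2 - 22*m - 40) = (m - 1)*(m + 4)*(m^2 - 3*m - 10) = (m - 5)*(m - 1)*(m + 4)*(m + 2)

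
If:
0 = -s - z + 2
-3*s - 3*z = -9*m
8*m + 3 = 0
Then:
No Solution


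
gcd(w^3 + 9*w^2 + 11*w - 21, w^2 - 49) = w + 7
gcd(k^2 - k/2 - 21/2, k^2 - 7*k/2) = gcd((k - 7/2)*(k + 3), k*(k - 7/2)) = k - 7/2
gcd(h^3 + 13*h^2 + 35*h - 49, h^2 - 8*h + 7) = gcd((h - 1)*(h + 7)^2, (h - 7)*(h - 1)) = h - 1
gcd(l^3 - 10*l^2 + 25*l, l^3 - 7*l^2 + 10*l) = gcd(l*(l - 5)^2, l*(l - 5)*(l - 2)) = l^2 - 5*l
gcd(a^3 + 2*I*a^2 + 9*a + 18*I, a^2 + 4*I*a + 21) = a - 3*I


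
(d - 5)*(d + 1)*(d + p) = d^3 + d^2*p - 4*d^2 - 4*d*p - 5*d - 5*p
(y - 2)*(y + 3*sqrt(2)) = y^2 - 2*y + 3*sqrt(2)*y - 6*sqrt(2)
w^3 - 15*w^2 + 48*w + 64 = (w - 8)^2*(w + 1)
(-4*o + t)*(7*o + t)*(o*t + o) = -28*o^3*t - 28*o^3 + 3*o^2*t^2 + 3*o^2*t + o*t^3 + o*t^2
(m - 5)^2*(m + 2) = m^3 - 8*m^2 + 5*m + 50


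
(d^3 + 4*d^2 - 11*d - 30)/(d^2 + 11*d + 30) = (d^2 - d - 6)/(d + 6)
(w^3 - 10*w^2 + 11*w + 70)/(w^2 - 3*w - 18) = (-w^3 + 10*w^2 - 11*w - 70)/(-w^2 + 3*w + 18)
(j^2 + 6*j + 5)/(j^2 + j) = (j + 5)/j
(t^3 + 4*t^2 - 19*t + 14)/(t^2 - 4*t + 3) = (t^2 + 5*t - 14)/(t - 3)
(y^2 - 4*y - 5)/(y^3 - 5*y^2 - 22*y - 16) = (y - 5)/(y^2 - 6*y - 16)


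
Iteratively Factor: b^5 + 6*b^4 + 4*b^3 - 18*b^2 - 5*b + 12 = (b + 3)*(b^4 + 3*b^3 - 5*b^2 - 3*b + 4) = (b - 1)*(b + 3)*(b^3 + 4*b^2 - b - 4) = (b - 1)^2*(b + 3)*(b^2 + 5*b + 4) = (b - 1)^2*(b + 3)*(b + 4)*(b + 1)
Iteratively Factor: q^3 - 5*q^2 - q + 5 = (q - 1)*(q^2 - 4*q - 5) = (q - 5)*(q - 1)*(q + 1)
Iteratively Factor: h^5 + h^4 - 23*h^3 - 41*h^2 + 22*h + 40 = (h - 1)*(h^4 + 2*h^3 - 21*h^2 - 62*h - 40) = (h - 1)*(h + 4)*(h^3 - 2*h^2 - 13*h - 10) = (h - 1)*(h + 1)*(h + 4)*(h^2 - 3*h - 10) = (h - 5)*(h - 1)*(h + 1)*(h + 4)*(h + 2)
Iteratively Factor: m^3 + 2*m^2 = (m)*(m^2 + 2*m) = m^2*(m + 2)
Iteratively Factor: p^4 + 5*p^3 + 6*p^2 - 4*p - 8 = (p + 2)*(p^3 + 3*p^2 - 4) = (p + 2)^2*(p^2 + p - 2) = (p + 2)^3*(p - 1)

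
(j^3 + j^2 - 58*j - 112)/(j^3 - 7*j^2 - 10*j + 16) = (j + 7)/(j - 1)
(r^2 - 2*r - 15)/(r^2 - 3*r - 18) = (r - 5)/(r - 6)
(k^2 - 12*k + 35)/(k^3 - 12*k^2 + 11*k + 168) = (k - 5)/(k^2 - 5*k - 24)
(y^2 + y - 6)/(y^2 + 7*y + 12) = (y - 2)/(y + 4)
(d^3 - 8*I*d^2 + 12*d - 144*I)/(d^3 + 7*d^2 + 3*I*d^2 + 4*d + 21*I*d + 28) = (d^2 - 12*I*d - 36)/(d^2 + d*(7 - I) - 7*I)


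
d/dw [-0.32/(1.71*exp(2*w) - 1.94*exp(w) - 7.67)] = (1.0944*exp(w) - 0.6208)*exp(w)/(-1.71*exp(2*w) + 1.94*exp(w) + 7.67)^2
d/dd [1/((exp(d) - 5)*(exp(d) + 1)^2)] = ((5 - exp(d))*(exp(d) + 1) - 2*(exp(d) - 5)^2)*exp(d)/((exp(d) - 5)^3*(exp(d) + 1)^3)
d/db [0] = 0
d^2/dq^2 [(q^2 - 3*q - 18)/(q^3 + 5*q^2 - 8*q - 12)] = 2*(q^6 - 9*q^5 - 129*q^4 - 695*q^3 - 954*q^2 + 972*q - 1800)/(q^9 + 15*q^8 + 51*q^7 - 151*q^6 - 768*q^5 + 636*q^4 + 2800*q^3 - 144*q^2 - 3456*q - 1728)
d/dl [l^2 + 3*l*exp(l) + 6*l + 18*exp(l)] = 3*l*exp(l) + 2*l + 21*exp(l) + 6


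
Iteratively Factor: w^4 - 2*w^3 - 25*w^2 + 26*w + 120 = (w + 2)*(w^3 - 4*w^2 - 17*w + 60) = (w + 2)*(w + 4)*(w^2 - 8*w + 15) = (w - 3)*(w + 2)*(w + 4)*(w - 5)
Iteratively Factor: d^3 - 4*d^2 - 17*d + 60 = (d + 4)*(d^2 - 8*d + 15) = (d - 3)*(d + 4)*(d - 5)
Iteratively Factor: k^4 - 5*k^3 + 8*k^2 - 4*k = (k)*(k^3 - 5*k^2 + 8*k - 4) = k*(k - 1)*(k^2 - 4*k + 4) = k*(k - 2)*(k - 1)*(k - 2)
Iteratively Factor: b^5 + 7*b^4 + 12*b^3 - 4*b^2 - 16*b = (b + 4)*(b^4 + 3*b^3 - 4*b) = b*(b + 4)*(b^3 + 3*b^2 - 4) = b*(b - 1)*(b + 4)*(b^2 + 4*b + 4) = b*(b - 1)*(b + 2)*(b + 4)*(b + 2)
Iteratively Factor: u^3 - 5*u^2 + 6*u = (u - 2)*(u^2 - 3*u) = (u - 3)*(u - 2)*(u)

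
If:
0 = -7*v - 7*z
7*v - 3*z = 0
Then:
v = 0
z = 0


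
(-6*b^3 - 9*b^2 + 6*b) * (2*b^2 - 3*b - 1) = -12*b^5 + 45*b^3 - 9*b^2 - 6*b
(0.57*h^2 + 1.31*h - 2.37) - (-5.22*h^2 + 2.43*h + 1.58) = 5.79*h^2 - 1.12*h - 3.95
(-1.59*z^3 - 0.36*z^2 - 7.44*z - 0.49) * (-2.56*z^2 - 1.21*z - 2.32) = 4.0704*z^5 + 2.8455*z^4 + 23.1708*z^3 + 11.092*z^2 + 17.8537*z + 1.1368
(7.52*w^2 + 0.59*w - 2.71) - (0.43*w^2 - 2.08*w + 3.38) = 7.09*w^2 + 2.67*w - 6.09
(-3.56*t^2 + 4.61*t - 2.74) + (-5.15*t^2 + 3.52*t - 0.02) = -8.71*t^2 + 8.13*t - 2.76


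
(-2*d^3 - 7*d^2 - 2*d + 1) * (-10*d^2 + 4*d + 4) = 20*d^5 + 62*d^4 - 16*d^3 - 46*d^2 - 4*d + 4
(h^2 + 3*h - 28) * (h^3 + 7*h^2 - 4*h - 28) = h^5 + 10*h^4 - 11*h^3 - 236*h^2 + 28*h + 784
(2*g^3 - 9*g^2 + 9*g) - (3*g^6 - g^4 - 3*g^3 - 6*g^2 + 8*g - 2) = -3*g^6 + g^4 + 5*g^3 - 3*g^2 + g + 2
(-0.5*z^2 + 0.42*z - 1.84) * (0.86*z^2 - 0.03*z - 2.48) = -0.43*z^4 + 0.3762*z^3 - 0.355*z^2 - 0.9864*z + 4.5632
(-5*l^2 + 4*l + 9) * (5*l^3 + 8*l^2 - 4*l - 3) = -25*l^5 - 20*l^4 + 97*l^3 + 71*l^2 - 48*l - 27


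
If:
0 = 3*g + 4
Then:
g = -4/3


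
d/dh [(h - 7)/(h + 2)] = 9/(h + 2)^2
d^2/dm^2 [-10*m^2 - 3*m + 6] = -20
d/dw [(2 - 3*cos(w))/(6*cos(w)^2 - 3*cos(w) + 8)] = 6*(3*sin(w)^2 + 4*cos(w))*sin(w)/(6*sin(w)^2 + 3*cos(w) - 14)^2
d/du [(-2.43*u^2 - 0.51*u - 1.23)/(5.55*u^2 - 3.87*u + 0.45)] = (12.2346*u^2 + 11.466*u - 4.9896)/(30.8025*u^4 - 42.957*u^3 + 19.9719*u^2 - 3.483*u + 0.2025)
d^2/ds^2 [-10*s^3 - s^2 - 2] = -60*s - 2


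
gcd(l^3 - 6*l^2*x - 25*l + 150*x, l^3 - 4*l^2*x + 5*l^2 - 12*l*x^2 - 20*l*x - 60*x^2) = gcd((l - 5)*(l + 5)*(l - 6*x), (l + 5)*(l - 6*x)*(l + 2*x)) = -l^2 + 6*l*x - 5*l + 30*x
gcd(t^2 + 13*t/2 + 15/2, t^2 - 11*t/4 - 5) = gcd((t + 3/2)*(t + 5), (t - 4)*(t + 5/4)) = 1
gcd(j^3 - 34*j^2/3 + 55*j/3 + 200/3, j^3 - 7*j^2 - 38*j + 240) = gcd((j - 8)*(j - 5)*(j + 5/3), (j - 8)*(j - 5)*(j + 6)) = j^2 - 13*j + 40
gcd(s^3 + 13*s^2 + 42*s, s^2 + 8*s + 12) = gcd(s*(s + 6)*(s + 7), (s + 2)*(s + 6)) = s + 6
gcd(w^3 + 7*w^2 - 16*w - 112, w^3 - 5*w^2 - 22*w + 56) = w + 4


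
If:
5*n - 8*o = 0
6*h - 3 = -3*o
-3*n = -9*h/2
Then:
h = 16/47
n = 24/47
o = 15/47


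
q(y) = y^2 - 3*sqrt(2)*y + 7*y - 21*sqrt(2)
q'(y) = 2*y - 3*sqrt(2) + 7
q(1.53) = -23.14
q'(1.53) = 5.82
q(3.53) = -7.50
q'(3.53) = 9.82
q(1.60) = -22.73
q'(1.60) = 5.96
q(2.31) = -17.99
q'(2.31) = 7.38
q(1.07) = -25.60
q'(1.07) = 4.90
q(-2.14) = -31.02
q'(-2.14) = -1.52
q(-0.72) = -31.17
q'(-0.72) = 1.32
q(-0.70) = -31.14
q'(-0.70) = 1.36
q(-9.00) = 26.49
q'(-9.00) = -15.24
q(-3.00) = -28.97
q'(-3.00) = -3.24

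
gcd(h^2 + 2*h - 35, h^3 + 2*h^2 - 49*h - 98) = h + 7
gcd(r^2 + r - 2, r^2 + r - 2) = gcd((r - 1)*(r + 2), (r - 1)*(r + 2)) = r^2 + r - 2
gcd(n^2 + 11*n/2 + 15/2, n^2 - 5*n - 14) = 1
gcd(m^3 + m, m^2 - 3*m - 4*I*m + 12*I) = 1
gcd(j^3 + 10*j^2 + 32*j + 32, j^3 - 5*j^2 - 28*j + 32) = j + 4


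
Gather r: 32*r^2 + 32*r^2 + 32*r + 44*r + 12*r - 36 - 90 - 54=64*r^2 + 88*r - 180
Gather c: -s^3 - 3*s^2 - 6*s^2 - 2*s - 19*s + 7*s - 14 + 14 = -s^3 - 9*s^2 - 14*s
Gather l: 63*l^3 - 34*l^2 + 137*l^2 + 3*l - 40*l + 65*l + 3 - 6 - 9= 63*l^3 + 103*l^2 + 28*l - 12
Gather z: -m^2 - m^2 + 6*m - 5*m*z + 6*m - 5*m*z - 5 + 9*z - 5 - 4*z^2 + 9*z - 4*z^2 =-2*m^2 + 12*m - 8*z^2 + z*(18 - 10*m) - 10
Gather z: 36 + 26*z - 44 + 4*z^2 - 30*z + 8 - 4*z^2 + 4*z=0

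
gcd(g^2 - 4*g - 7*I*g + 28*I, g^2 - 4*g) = g - 4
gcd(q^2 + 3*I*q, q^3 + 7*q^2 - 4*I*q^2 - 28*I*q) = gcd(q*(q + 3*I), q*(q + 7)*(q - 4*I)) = q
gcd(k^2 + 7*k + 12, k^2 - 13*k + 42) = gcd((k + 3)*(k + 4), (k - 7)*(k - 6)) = 1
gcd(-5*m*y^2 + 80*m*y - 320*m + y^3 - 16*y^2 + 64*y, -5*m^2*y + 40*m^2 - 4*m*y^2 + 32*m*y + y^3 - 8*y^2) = -5*m*y + 40*m + y^2 - 8*y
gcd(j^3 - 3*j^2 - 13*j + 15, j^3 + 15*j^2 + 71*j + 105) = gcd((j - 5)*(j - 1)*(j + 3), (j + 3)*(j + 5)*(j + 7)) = j + 3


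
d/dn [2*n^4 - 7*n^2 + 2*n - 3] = 8*n^3 - 14*n + 2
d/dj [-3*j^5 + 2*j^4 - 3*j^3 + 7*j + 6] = -15*j^4 + 8*j^3 - 9*j^2 + 7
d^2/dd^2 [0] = 0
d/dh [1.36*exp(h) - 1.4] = 1.36*exp(h)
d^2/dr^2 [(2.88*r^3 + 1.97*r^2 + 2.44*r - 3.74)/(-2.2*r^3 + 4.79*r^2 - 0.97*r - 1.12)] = (2.8421709430404e-14*r^7 - 79.7684800000002*r^6 - 33.98208*r^5 + 481.87524*r^4 - 718.817342*r^3 + 552.713556*r^2 - 259.771836*r + 47.525932)/(10.648*r^9 - 69.5508*r^8 + 165.51546*r^7 - 154.970999*r^6 + 2.16191099999999*r^5 + 77.911923*r^4 - 22.031423*r^3 - 14.864304*r^2 + 3.650304*r + 1.404928)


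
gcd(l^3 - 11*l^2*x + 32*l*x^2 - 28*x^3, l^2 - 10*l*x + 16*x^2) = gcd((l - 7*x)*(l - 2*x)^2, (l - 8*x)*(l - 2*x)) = -l + 2*x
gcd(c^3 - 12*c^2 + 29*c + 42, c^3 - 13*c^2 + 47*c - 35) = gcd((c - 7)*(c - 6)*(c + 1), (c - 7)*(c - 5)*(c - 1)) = c - 7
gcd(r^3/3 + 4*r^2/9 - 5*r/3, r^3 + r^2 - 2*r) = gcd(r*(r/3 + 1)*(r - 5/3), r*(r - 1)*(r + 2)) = r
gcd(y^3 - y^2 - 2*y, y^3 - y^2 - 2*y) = y^3 - y^2 - 2*y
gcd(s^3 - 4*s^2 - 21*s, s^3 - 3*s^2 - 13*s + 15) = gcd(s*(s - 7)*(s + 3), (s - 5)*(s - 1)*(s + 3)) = s + 3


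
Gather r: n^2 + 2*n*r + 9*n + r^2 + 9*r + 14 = n^2 + 9*n + r^2 + r*(2*n + 9) + 14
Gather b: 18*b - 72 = 18*b - 72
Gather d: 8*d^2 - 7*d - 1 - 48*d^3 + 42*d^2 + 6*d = -48*d^3 + 50*d^2 - d - 1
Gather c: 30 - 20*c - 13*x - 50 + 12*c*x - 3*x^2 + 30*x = c*(12*x - 20) - 3*x^2 + 17*x - 20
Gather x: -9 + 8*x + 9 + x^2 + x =x^2 + 9*x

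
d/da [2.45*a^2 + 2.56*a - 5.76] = 4.9*a + 2.56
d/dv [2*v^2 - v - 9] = 4*v - 1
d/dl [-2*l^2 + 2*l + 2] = 2 - 4*l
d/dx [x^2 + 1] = 2*x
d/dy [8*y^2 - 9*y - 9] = 16*y - 9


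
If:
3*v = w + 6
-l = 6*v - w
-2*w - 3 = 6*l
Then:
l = 21/4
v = -15/4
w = -69/4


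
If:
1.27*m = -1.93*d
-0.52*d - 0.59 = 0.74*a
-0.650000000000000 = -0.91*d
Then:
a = -1.30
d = 0.71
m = -1.09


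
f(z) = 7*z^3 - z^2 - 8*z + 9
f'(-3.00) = 187.00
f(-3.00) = -165.00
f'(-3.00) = 187.00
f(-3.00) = -165.00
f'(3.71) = 273.63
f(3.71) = 323.01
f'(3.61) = 258.45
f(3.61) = 296.41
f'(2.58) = 126.62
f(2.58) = 101.92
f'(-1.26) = 27.86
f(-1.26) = 3.49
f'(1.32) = 25.95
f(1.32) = 12.80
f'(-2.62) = 141.39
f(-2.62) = -102.80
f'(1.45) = 33.25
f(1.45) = 16.64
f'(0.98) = 10.21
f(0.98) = 6.79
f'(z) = 21*z^2 - 2*z - 8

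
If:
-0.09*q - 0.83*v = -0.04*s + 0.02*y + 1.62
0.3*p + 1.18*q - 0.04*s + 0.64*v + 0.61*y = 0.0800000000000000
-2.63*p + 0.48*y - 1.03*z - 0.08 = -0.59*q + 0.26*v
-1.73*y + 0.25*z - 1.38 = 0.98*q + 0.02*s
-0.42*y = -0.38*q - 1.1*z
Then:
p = 0.669272880112345 - 0.133970823780971*z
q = 0.176473018003612 - 1.23567327679613*z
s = -56.793484179159*z - 91.4582924102216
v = -2.63921677407724*z - 6.38241878229801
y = 1.50105751147017*z + 0.15966606390803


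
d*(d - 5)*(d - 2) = d^3 - 7*d^2 + 10*d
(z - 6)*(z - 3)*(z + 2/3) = z^3 - 25*z^2/3 + 12*z + 12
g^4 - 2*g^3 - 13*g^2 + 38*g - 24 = (g - 3)*(g - 2)*(g - 1)*(g + 4)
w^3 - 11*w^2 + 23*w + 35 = (w - 7)*(w - 5)*(w + 1)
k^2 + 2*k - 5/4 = (k - 1/2)*(k + 5/2)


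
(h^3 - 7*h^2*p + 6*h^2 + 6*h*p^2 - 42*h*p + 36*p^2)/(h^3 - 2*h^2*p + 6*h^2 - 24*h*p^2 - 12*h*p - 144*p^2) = (h - p)/(h + 4*p)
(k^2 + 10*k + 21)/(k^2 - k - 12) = (k + 7)/(k - 4)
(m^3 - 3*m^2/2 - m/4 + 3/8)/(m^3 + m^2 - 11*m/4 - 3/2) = (m - 1/2)/(m + 2)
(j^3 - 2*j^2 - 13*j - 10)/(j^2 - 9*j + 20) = (j^2 + 3*j + 2)/(j - 4)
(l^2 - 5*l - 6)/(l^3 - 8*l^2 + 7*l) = (l^2 - 5*l - 6)/(l*(l^2 - 8*l + 7))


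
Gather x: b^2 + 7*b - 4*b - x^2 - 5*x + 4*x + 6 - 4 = b^2 + 3*b - x^2 - x + 2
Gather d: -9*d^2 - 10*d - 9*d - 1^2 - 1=-9*d^2 - 19*d - 2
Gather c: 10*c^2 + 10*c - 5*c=10*c^2 + 5*c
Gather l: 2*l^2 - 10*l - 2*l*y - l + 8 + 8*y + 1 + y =2*l^2 + l*(-2*y - 11) + 9*y + 9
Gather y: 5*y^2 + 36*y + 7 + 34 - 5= 5*y^2 + 36*y + 36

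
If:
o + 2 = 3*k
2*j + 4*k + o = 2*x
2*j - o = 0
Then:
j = 3*x/10 - 2/5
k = x/5 + 2/5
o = 3*x/5 - 4/5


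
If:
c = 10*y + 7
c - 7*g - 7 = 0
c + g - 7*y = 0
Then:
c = -273/31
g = -70/31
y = -49/31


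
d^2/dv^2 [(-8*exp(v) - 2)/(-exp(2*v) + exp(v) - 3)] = 2*(4*exp(4*v) + 8*exp(3*v) - 75*exp(2*v) + exp(v) + 39)*exp(v)/(exp(6*v) - 3*exp(5*v) + 12*exp(4*v) - 19*exp(3*v) + 36*exp(2*v) - 27*exp(v) + 27)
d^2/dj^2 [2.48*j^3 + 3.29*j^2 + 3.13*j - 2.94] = 14.88*j + 6.58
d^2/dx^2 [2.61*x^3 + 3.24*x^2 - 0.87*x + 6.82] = 15.66*x + 6.48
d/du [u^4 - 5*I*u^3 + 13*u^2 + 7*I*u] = 4*u^3 - 15*I*u^2 + 26*u + 7*I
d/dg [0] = 0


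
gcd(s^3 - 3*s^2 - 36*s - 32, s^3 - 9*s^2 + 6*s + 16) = s^2 - 7*s - 8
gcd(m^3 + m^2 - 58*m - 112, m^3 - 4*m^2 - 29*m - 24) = m - 8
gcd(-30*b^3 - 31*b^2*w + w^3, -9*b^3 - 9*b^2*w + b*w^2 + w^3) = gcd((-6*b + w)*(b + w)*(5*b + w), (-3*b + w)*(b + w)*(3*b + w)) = b + w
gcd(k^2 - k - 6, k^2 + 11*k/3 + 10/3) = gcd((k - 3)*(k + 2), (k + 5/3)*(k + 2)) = k + 2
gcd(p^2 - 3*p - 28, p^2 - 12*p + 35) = p - 7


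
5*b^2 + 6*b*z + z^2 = (b + z)*(5*b + z)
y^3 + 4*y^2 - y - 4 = (y - 1)*(y + 1)*(y + 4)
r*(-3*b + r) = -3*b*r + r^2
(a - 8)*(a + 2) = a^2 - 6*a - 16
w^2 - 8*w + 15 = (w - 5)*(w - 3)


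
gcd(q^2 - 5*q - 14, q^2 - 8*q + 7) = q - 7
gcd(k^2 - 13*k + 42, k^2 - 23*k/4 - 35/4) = k - 7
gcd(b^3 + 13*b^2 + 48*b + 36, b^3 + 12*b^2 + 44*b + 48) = b + 6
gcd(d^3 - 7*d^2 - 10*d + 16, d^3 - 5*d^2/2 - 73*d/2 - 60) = d - 8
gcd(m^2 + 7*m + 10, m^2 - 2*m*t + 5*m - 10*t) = m + 5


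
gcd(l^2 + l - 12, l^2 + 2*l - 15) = l - 3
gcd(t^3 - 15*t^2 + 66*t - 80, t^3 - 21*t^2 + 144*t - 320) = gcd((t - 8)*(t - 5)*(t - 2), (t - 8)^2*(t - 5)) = t^2 - 13*t + 40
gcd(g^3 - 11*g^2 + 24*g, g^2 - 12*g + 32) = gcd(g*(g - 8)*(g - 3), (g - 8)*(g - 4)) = g - 8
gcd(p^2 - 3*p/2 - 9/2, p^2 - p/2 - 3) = p + 3/2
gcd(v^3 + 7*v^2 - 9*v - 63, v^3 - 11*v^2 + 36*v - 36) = v - 3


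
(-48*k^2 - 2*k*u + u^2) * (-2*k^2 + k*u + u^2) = 96*k^4 - 44*k^3*u - 52*k^2*u^2 - k*u^3 + u^4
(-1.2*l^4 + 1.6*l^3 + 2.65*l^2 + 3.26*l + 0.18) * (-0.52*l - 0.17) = 0.624*l^5 - 0.628*l^4 - 1.65*l^3 - 2.1457*l^2 - 0.6478*l - 0.0306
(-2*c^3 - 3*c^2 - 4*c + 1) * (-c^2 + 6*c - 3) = 2*c^5 - 9*c^4 - 8*c^3 - 16*c^2 + 18*c - 3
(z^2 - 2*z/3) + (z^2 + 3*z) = 2*z^2 + 7*z/3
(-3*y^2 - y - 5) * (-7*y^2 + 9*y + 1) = 21*y^4 - 20*y^3 + 23*y^2 - 46*y - 5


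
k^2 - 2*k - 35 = (k - 7)*(k + 5)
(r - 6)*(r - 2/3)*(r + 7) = r^3 + r^2/3 - 128*r/3 + 28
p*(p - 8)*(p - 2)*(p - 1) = p^4 - 11*p^3 + 26*p^2 - 16*p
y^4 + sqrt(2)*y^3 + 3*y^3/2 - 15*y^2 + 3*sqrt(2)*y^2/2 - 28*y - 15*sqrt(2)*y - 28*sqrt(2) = (y - 4)*(y + 2)*(y + 7/2)*(y + sqrt(2))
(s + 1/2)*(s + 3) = s^2 + 7*s/2 + 3/2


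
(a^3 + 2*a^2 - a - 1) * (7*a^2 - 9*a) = 7*a^5 + 5*a^4 - 25*a^3 + 2*a^2 + 9*a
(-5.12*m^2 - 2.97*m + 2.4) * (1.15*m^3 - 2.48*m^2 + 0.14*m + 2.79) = -5.888*m^5 + 9.2821*m^4 + 9.4088*m^3 - 20.6526*m^2 - 7.9503*m + 6.696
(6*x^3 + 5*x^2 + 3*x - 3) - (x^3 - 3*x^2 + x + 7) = 5*x^3 + 8*x^2 + 2*x - 10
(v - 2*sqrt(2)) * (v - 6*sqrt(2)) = v^2 - 8*sqrt(2)*v + 24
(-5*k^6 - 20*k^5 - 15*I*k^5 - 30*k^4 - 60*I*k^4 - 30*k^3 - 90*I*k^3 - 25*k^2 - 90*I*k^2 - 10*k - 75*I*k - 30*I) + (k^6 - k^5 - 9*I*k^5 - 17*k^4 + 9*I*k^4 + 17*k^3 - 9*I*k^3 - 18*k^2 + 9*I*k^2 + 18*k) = -4*k^6 - 21*k^5 - 24*I*k^5 - 47*k^4 - 51*I*k^4 - 13*k^3 - 99*I*k^3 - 43*k^2 - 81*I*k^2 + 8*k - 75*I*k - 30*I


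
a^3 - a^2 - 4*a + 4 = (a - 2)*(a - 1)*(a + 2)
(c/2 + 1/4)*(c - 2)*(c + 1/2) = c^3/2 - c^2/2 - 7*c/8 - 1/4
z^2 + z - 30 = (z - 5)*(z + 6)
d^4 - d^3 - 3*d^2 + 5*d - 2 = (d - 1)^3*(d + 2)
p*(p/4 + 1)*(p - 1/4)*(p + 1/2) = p^4/4 + 17*p^3/16 + 7*p^2/32 - p/8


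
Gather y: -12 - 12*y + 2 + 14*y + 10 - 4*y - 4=-2*y - 4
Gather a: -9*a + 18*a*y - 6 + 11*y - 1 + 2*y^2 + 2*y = a*(18*y - 9) + 2*y^2 + 13*y - 7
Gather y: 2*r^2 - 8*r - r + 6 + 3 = 2*r^2 - 9*r + 9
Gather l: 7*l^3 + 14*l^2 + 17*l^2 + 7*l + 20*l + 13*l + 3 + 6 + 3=7*l^3 + 31*l^2 + 40*l + 12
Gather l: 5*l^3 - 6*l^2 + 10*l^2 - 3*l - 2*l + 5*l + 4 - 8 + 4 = 5*l^3 + 4*l^2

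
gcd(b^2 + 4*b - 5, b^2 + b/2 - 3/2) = b - 1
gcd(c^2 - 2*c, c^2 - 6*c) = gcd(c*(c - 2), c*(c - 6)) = c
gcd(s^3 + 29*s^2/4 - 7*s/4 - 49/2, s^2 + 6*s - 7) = s + 7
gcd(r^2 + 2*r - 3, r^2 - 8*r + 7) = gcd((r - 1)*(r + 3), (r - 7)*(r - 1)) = r - 1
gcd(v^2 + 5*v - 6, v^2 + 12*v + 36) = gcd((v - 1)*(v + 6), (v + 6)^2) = v + 6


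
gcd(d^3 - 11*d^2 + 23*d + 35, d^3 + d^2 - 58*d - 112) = 1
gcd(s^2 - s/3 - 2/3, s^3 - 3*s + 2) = s - 1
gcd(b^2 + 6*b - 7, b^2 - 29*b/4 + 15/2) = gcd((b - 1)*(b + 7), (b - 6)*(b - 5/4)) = 1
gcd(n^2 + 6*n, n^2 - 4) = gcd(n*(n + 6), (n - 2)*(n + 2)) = 1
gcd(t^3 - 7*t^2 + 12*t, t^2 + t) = t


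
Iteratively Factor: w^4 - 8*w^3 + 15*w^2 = (w - 3)*(w^3 - 5*w^2) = w*(w - 3)*(w^2 - 5*w) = w^2*(w - 3)*(w - 5)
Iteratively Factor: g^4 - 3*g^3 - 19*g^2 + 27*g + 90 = (g - 3)*(g^3 - 19*g - 30) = (g - 3)*(g + 3)*(g^2 - 3*g - 10) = (g - 5)*(g - 3)*(g + 3)*(g + 2)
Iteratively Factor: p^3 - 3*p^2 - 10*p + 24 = (p - 2)*(p^2 - p - 12) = (p - 4)*(p - 2)*(p + 3)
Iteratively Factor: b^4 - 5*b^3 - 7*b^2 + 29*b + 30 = (b - 5)*(b^3 - 7*b - 6) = (b - 5)*(b + 2)*(b^2 - 2*b - 3) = (b - 5)*(b + 1)*(b + 2)*(b - 3)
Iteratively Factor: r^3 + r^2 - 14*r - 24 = (r + 2)*(r^2 - r - 12) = (r + 2)*(r + 3)*(r - 4)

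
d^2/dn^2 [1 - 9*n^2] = -18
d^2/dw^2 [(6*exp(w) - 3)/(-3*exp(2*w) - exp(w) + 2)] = (-54*exp(4*w) + 126*exp(3*w) - 189*exp(2*w) + 63*exp(w) - 18)*exp(w)/(27*exp(6*w) + 27*exp(5*w) - 45*exp(4*w) - 35*exp(3*w) + 30*exp(2*w) + 12*exp(w) - 8)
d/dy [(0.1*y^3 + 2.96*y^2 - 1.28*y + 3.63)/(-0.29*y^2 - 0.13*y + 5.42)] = (-0.029*y^4 - 0.026*y^3 + 0.87*y^2 + 34.1918*y - 6.4657)/(0.0841*y^4 + 0.0754*y^3 - 3.1267*y^2 - 1.4092*y + 29.3764)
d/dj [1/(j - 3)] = -1/(j - 3)^2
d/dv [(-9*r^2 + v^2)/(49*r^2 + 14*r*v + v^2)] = 2*r*(9*r + 7*v)/(343*r^3 + 147*r^2*v + 21*r*v^2 + v^3)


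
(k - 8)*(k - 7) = k^2 - 15*k + 56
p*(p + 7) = p^2 + 7*p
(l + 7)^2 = l^2 + 14*l + 49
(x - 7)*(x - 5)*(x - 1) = x^3 - 13*x^2 + 47*x - 35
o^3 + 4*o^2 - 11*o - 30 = (o - 3)*(o + 2)*(o + 5)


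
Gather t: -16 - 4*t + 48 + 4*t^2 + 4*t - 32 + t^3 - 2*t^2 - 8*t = t^3 + 2*t^2 - 8*t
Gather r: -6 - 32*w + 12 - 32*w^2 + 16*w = -32*w^2 - 16*w + 6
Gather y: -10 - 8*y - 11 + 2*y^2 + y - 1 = 2*y^2 - 7*y - 22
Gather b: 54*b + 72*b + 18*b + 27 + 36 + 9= 144*b + 72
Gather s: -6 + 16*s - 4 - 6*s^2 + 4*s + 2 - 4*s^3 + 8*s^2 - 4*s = -4*s^3 + 2*s^2 + 16*s - 8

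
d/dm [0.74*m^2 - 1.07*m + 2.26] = 1.48*m - 1.07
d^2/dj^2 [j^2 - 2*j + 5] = 2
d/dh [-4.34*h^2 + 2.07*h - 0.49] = 2.07 - 8.68*h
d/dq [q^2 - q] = 2*q - 1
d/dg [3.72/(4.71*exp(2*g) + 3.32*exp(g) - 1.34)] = (-35.0424*exp(g) - 12.3504)*exp(g)/(4.71*exp(2*g) + 3.32*exp(g) - 1.34)^2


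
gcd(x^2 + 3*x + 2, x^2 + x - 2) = x + 2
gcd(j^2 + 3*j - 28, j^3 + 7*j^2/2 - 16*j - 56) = j - 4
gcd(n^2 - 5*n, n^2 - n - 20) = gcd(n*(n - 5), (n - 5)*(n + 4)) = n - 5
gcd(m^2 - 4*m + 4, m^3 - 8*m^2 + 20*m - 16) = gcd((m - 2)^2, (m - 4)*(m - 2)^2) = m^2 - 4*m + 4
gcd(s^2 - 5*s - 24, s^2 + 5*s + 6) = s + 3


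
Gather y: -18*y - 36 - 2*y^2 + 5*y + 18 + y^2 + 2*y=-y^2 - 11*y - 18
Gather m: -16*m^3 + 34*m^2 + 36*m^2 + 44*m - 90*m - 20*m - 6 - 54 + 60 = -16*m^3 + 70*m^2 - 66*m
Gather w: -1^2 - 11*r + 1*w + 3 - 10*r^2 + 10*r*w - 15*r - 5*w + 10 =-10*r^2 - 26*r + w*(10*r - 4) + 12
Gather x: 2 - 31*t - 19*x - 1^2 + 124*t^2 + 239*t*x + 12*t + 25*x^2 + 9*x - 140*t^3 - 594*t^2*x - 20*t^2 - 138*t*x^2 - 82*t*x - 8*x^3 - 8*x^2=-140*t^3 + 104*t^2 - 19*t - 8*x^3 + x^2*(17 - 138*t) + x*(-594*t^2 + 157*t - 10) + 1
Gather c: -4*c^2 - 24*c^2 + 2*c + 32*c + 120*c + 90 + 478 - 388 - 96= -28*c^2 + 154*c + 84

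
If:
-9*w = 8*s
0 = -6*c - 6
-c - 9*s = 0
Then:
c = -1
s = 1/9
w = -8/81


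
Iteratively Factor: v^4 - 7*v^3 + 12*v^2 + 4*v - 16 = (v - 2)*(v^3 - 5*v^2 + 2*v + 8) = (v - 2)*(v + 1)*(v^2 - 6*v + 8) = (v - 2)^2*(v + 1)*(v - 4)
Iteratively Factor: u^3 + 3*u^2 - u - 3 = (u - 1)*(u^2 + 4*u + 3) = (u - 1)*(u + 1)*(u + 3)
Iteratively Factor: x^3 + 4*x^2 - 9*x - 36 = (x - 3)*(x^2 + 7*x + 12) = (x - 3)*(x + 3)*(x + 4)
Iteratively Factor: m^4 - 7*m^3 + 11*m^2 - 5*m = (m)*(m^3 - 7*m^2 + 11*m - 5) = m*(m - 5)*(m^2 - 2*m + 1) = m*(m - 5)*(m - 1)*(m - 1)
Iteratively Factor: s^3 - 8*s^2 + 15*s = (s - 5)*(s^2 - 3*s) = s*(s - 5)*(s - 3)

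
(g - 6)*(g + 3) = g^2 - 3*g - 18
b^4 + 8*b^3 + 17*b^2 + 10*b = b*(b + 1)*(b + 2)*(b + 5)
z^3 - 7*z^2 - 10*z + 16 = (z - 8)*(z - 1)*(z + 2)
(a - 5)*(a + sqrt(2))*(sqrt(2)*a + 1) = sqrt(2)*a^3 - 5*sqrt(2)*a^2 + 3*a^2 - 15*a + sqrt(2)*a - 5*sqrt(2)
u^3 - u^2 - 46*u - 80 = (u - 8)*(u + 2)*(u + 5)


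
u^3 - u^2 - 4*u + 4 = (u - 2)*(u - 1)*(u + 2)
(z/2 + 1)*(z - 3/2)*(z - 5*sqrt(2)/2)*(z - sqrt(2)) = z^4/2 - 7*sqrt(2)*z^3/4 + z^3/4 - 7*sqrt(2)*z^2/8 + z^2 + 5*z/4 + 21*sqrt(2)*z/4 - 15/2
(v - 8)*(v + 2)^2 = v^3 - 4*v^2 - 28*v - 32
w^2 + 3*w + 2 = (w + 1)*(w + 2)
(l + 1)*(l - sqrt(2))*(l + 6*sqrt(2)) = l^3 + l^2 + 5*sqrt(2)*l^2 - 12*l + 5*sqrt(2)*l - 12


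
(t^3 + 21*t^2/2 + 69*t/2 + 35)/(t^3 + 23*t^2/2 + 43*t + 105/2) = (t + 2)/(t + 3)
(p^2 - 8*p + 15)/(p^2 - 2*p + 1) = (p^2 - 8*p + 15)/(p^2 - 2*p + 1)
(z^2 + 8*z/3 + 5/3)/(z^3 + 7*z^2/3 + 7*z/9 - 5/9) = 3/(3*z - 1)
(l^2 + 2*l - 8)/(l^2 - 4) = (l + 4)/(l + 2)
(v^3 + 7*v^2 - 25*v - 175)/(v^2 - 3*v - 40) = (v^2 + 2*v - 35)/(v - 8)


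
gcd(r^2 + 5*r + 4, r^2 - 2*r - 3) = r + 1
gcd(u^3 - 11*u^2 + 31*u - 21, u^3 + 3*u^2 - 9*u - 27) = u - 3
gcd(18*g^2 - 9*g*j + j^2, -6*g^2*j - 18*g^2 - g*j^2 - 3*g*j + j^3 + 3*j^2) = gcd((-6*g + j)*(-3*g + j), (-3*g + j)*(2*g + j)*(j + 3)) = 3*g - j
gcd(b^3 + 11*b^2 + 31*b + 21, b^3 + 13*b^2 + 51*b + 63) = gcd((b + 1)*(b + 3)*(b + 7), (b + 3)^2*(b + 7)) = b^2 + 10*b + 21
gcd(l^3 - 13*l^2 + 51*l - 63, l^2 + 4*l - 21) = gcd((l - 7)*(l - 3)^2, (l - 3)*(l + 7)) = l - 3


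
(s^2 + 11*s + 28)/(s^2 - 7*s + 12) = (s^2 + 11*s + 28)/(s^2 - 7*s + 12)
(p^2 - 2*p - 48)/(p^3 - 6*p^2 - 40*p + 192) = 1/(p - 4)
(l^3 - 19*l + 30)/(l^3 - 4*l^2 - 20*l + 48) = (l^2 + 2*l - 15)/(l^2 - 2*l - 24)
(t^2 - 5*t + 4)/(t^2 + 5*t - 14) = (t^2 - 5*t + 4)/(t^2 + 5*t - 14)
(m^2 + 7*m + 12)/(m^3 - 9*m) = (m + 4)/(m*(m - 3))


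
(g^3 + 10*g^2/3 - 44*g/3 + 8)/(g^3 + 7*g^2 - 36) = (g - 2/3)/(g + 3)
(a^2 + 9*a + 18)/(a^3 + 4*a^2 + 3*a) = (a + 6)/(a*(a + 1))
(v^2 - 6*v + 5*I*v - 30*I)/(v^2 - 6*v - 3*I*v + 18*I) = (v + 5*I)/(v - 3*I)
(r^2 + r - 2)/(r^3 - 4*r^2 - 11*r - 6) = (-r^2 - r + 2)/(-r^3 + 4*r^2 + 11*r + 6)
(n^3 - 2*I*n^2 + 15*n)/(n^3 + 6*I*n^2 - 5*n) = (n^2 - 2*I*n + 15)/(n^2 + 6*I*n - 5)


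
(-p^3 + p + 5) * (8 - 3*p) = 3*p^4 - 8*p^3 - 3*p^2 - 7*p + 40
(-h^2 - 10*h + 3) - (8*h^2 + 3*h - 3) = -9*h^2 - 13*h + 6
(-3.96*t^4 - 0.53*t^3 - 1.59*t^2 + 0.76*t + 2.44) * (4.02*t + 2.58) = -15.9192*t^5 - 12.3474*t^4 - 7.7592*t^3 - 1.047*t^2 + 11.7696*t + 6.2952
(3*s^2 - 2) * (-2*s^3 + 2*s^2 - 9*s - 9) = -6*s^5 + 6*s^4 - 23*s^3 - 31*s^2 + 18*s + 18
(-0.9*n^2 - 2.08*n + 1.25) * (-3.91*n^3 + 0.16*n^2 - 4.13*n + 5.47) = 3.519*n^5 + 7.9888*n^4 - 1.5033*n^3 + 3.8674*n^2 - 16.5401*n + 6.8375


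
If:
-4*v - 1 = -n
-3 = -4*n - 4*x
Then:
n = 3/4 - x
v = -x/4 - 1/16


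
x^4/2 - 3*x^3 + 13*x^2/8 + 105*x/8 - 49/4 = (x/2 + 1)*(x - 7/2)^2*(x - 1)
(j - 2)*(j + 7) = j^2 + 5*j - 14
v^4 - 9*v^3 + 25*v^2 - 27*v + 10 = (v - 5)*(v - 2)*(v - 1)^2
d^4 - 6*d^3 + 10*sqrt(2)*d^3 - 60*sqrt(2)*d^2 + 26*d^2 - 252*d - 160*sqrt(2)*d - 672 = (d - 8)*(d + 2)*(d + 3*sqrt(2))*(d + 7*sqrt(2))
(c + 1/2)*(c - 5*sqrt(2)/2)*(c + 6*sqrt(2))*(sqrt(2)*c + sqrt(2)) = sqrt(2)*c^4 + 3*sqrt(2)*c^3/2 + 7*c^3 - 59*sqrt(2)*c^2/2 + 21*c^2/2 - 45*sqrt(2)*c + 7*c/2 - 15*sqrt(2)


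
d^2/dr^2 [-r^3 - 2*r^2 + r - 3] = -6*r - 4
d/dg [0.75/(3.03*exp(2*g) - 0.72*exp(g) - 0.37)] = (0.54 - 4.545*exp(g))*exp(g)/(-3.03*exp(2*g) + 0.72*exp(g) + 0.37)^2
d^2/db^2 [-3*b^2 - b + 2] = -6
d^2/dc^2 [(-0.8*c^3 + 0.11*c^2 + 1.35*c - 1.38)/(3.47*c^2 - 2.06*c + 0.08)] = (1.4210854715202e-14*c^5 + 1.4210854715202e-14*c^4 + 27.737434*c^3 - 99.090828*c^2 + 56.907816*c - 10.499792)/(41.781923*c^6 - 74.412762*c^5 + 47.065692*c^4 - 12.172952*c^3 + 1.085088*c^2 - 0.039552*c + 0.000512)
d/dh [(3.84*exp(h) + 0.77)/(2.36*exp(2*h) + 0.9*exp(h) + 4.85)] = (-9.0624*exp(2*h) - 3.6344*exp(h) + 17.931)*exp(h)/(5.5696*exp(4*h) + 4.248*exp(3*h) + 23.702*exp(2*h) + 8.73*exp(h) + 23.5225)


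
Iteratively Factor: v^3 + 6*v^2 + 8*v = (v + 2)*(v^2 + 4*v) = (v + 2)*(v + 4)*(v)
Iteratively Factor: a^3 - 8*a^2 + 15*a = (a)*(a^2 - 8*a + 15) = a*(a - 3)*(a - 5)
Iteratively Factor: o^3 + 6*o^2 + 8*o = (o)*(o^2 + 6*o + 8) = o*(o + 2)*(o + 4)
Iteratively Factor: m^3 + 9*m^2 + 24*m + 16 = (m + 1)*(m^2 + 8*m + 16) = (m + 1)*(m + 4)*(m + 4)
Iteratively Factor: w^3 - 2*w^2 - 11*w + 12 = (w - 4)*(w^2 + 2*w - 3) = (w - 4)*(w + 3)*(w - 1)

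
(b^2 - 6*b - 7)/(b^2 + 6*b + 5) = (b - 7)/(b + 5)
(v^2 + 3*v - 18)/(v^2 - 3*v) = (v + 6)/v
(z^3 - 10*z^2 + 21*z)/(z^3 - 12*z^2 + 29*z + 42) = z*(z - 3)/(z^2 - 5*z - 6)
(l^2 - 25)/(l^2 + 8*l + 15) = (l - 5)/(l + 3)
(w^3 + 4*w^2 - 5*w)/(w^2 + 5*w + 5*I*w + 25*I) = w*(w - 1)/(w + 5*I)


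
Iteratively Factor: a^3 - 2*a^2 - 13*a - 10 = (a + 2)*(a^2 - 4*a - 5) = (a - 5)*(a + 2)*(a + 1)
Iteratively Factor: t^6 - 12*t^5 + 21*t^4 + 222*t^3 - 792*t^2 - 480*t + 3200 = (t + 4)*(t^5 - 16*t^4 + 85*t^3 - 118*t^2 - 320*t + 800) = (t - 4)*(t + 4)*(t^4 - 12*t^3 + 37*t^2 + 30*t - 200) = (t - 4)^2*(t + 4)*(t^3 - 8*t^2 + 5*t + 50) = (t - 4)^2*(t + 2)*(t + 4)*(t^2 - 10*t + 25) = (t - 5)*(t - 4)^2*(t + 2)*(t + 4)*(t - 5)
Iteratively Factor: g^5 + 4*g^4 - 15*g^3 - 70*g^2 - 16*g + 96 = (g - 4)*(g^4 + 8*g^3 + 17*g^2 - 2*g - 24) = (g - 4)*(g - 1)*(g^3 + 9*g^2 + 26*g + 24) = (g - 4)*(g - 1)*(g + 3)*(g^2 + 6*g + 8) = (g - 4)*(g - 1)*(g + 3)*(g + 4)*(g + 2)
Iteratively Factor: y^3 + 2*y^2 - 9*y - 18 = (y + 3)*(y^2 - y - 6) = (y - 3)*(y + 3)*(y + 2)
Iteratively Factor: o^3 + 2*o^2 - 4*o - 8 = (o + 2)*(o^2 - 4) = (o - 2)*(o + 2)*(o + 2)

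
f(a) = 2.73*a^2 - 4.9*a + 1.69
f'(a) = 5.46*a - 4.9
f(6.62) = 88.89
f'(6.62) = 31.25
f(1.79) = 1.67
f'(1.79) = 4.87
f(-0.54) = 5.13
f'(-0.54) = -7.85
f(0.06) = 1.41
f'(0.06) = -4.57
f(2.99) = 11.45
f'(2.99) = 11.43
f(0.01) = 1.64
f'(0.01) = -4.85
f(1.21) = -0.24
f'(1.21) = 1.71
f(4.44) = 33.75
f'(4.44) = 19.34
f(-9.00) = 266.92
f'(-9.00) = -54.04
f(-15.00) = 689.44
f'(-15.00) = -86.80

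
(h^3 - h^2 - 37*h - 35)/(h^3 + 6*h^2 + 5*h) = (h - 7)/h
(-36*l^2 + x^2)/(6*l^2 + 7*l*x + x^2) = (-6*l + x)/(l + x)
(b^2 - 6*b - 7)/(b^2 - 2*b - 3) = (b - 7)/(b - 3)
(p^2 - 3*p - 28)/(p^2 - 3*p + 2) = (p^2 - 3*p - 28)/(p^2 - 3*p + 2)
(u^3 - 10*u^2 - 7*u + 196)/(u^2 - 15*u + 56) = (u^2 - 3*u - 28)/(u - 8)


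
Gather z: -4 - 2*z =-2*z - 4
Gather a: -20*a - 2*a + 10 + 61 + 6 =77 - 22*a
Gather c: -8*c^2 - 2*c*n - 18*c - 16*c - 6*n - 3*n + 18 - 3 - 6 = -8*c^2 + c*(-2*n - 34) - 9*n + 9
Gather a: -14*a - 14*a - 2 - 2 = -28*a - 4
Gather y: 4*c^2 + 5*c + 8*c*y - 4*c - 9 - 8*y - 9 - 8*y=4*c^2 + c + y*(8*c - 16) - 18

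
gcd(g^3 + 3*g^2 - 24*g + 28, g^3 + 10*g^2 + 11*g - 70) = g^2 + 5*g - 14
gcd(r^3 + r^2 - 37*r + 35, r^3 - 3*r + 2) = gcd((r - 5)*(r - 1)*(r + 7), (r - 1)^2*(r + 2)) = r - 1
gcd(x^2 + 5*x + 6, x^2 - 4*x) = 1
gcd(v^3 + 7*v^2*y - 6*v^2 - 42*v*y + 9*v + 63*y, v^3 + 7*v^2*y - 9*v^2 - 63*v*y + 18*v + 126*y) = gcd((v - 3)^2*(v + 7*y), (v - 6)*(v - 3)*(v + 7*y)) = v^2 + 7*v*y - 3*v - 21*y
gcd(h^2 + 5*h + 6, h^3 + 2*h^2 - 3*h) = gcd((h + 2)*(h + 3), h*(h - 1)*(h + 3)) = h + 3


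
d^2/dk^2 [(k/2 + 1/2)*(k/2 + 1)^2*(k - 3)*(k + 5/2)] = 5*k^3/2 + 27*k^2/4 - 3*k/2 - 75/8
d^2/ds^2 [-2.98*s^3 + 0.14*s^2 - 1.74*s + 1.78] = 0.28 - 17.88*s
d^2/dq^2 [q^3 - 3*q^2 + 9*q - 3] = 6*q - 6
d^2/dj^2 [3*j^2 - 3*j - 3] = 6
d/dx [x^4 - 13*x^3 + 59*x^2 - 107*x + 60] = 4*x^3 - 39*x^2 + 118*x - 107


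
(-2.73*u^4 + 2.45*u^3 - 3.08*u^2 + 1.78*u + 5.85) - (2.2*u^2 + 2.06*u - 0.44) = -2.73*u^4 + 2.45*u^3 - 5.28*u^2 - 0.28*u + 6.29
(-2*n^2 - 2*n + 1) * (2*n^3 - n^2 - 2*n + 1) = -4*n^5 - 2*n^4 + 8*n^3 + n^2 - 4*n + 1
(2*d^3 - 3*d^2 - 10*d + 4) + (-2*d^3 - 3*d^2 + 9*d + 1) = -6*d^2 - d + 5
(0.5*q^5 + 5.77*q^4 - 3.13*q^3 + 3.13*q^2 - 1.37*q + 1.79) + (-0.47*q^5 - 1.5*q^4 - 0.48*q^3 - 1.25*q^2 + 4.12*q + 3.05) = 0.03*q^5 + 4.27*q^4 - 3.61*q^3 + 1.88*q^2 + 2.75*q + 4.84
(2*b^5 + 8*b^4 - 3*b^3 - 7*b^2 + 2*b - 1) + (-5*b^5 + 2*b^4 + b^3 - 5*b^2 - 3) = -3*b^5 + 10*b^4 - 2*b^3 - 12*b^2 + 2*b - 4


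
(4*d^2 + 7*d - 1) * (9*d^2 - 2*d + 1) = 36*d^4 + 55*d^3 - 19*d^2 + 9*d - 1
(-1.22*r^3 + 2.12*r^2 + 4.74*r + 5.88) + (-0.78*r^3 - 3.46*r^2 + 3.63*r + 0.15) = -2.0*r^3 - 1.34*r^2 + 8.37*r + 6.03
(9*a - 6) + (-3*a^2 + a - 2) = -3*a^2 + 10*a - 8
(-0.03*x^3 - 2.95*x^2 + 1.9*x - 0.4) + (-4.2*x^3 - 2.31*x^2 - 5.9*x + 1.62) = -4.23*x^3 - 5.26*x^2 - 4.0*x + 1.22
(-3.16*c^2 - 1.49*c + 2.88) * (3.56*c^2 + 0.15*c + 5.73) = -11.2496*c^4 - 5.7784*c^3 - 8.0775*c^2 - 8.1057*c + 16.5024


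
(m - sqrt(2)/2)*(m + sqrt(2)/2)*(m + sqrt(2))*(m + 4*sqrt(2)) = m^4 + 5*sqrt(2)*m^3 + 15*m^2/2 - 5*sqrt(2)*m/2 - 4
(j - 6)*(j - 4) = j^2 - 10*j + 24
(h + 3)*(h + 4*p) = h^2 + 4*h*p + 3*h + 12*p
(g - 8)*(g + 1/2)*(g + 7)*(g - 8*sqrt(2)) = g^4 - 8*sqrt(2)*g^3 - g^3/2 - 113*g^2/2 + 4*sqrt(2)*g^2 - 28*g + 452*sqrt(2)*g + 224*sqrt(2)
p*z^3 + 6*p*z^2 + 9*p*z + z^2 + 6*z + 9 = (z + 3)^2*(p*z + 1)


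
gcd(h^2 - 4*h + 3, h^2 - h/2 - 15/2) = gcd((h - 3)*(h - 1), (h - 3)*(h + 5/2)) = h - 3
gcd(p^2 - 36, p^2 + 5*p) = 1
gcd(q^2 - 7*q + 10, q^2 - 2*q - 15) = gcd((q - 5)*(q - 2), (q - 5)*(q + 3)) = q - 5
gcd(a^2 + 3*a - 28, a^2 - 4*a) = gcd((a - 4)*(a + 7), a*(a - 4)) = a - 4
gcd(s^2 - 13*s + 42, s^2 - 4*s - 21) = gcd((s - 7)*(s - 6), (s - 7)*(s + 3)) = s - 7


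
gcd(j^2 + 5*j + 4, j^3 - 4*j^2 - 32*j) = j + 4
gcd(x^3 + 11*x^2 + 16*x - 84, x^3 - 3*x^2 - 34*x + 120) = x + 6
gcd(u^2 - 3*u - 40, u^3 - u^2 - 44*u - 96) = u - 8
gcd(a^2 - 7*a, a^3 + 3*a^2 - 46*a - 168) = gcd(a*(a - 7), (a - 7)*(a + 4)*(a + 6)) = a - 7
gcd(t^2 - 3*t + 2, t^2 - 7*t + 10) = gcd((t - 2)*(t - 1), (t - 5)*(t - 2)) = t - 2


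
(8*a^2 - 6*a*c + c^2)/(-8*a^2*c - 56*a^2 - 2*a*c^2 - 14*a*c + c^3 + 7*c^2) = (-2*a + c)/(2*a*c + 14*a + c^2 + 7*c)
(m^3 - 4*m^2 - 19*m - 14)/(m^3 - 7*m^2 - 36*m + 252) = (m^2 + 3*m + 2)/(m^2 - 36)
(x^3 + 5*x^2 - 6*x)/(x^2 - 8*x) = (x^2 + 5*x - 6)/(x - 8)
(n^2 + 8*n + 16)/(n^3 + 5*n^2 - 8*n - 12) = (n^2 + 8*n + 16)/(n^3 + 5*n^2 - 8*n - 12)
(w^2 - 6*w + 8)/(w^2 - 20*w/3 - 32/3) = 3*(-w^2 + 6*w - 8)/(-3*w^2 + 20*w + 32)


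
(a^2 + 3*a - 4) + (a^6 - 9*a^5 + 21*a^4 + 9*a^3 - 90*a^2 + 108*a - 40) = a^6 - 9*a^5 + 21*a^4 + 9*a^3 - 89*a^2 + 111*a - 44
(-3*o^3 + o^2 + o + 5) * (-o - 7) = 3*o^4 + 20*o^3 - 8*o^2 - 12*o - 35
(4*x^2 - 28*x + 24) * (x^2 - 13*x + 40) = 4*x^4 - 80*x^3 + 548*x^2 - 1432*x + 960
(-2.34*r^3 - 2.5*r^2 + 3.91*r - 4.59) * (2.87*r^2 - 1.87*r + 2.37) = -6.7158*r^5 - 2.7992*r^4 + 10.3509*r^3 - 26.41*r^2 + 17.85*r - 10.8783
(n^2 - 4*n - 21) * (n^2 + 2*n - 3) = n^4 - 2*n^3 - 32*n^2 - 30*n + 63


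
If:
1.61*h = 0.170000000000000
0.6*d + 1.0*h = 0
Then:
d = -0.18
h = 0.11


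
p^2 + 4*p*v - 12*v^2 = (p - 2*v)*(p + 6*v)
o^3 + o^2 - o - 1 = (o - 1)*(o + 1)^2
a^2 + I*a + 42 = (a - 6*I)*(a + 7*I)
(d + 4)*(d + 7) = d^2 + 11*d + 28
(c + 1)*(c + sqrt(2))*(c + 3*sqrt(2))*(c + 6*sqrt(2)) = c^4 + c^3 + 10*sqrt(2)*c^3 + 10*sqrt(2)*c^2 + 54*c^2 + 36*sqrt(2)*c + 54*c + 36*sqrt(2)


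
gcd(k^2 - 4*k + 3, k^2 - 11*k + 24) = k - 3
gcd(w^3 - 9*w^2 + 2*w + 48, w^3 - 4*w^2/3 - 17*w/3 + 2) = w^2 - w - 6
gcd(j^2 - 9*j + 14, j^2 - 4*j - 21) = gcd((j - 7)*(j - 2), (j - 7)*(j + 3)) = j - 7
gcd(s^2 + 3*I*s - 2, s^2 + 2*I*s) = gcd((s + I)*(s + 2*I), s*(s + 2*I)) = s + 2*I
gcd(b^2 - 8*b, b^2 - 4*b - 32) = b - 8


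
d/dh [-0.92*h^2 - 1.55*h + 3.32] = -1.84*h - 1.55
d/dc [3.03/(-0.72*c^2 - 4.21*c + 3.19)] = (4.3632*c + 12.7563)/(0.72*c^2 + 4.21*c - 3.19)^2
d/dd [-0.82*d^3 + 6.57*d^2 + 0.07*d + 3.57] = -2.46*d^2 + 13.14*d + 0.07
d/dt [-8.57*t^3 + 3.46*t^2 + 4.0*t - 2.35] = -25.71*t^2 + 6.92*t + 4.0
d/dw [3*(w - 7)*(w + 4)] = 6*w - 9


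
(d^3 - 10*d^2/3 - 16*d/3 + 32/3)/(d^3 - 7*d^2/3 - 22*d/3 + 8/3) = (3*d - 4)/(3*d - 1)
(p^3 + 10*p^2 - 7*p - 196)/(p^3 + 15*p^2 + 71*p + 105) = (p^2 + 3*p - 28)/(p^2 + 8*p + 15)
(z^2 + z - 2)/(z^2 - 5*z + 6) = (z^2 + z - 2)/(z^2 - 5*z + 6)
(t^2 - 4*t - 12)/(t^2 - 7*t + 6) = (t + 2)/(t - 1)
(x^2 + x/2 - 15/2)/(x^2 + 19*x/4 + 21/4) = 2*(2*x - 5)/(4*x + 7)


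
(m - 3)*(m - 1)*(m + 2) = m^3 - 2*m^2 - 5*m + 6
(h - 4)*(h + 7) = h^2 + 3*h - 28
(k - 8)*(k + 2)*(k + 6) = k^3 - 52*k - 96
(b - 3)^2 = b^2 - 6*b + 9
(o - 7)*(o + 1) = o^2 - 6*o - 7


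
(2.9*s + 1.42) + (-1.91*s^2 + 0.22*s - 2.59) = -1.91*s^2 + 3.12*s - 1.17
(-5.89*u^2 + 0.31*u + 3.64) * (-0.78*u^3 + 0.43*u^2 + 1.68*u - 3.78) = 4.5942*u^5 - 2.7745*u^4 - 12.6011*u^3 + 24.3502*u^2 + 4.9434*u - 13.7592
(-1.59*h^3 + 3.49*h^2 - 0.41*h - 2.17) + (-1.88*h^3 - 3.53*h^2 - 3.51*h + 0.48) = -3.47*h^3 - 0.0399999999999996*h^2 - 3.92*h - 1.69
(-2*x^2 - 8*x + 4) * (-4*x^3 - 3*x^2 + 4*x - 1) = 8*x^5 + 38*x^4 - 42*x^2 + 24*x - 4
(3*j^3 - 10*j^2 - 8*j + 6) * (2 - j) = -3*j^4 + 16*j^3 - 12*j^2 - 22*j + 12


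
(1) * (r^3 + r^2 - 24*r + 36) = r^3 + r^2 - 24*r + 36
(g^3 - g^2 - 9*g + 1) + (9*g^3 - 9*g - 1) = 10*g^3 - g^2 - 18*g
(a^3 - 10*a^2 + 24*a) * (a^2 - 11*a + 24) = a^5 - 21*a^4 + 158*a^3 - 504*a^2 + 576*a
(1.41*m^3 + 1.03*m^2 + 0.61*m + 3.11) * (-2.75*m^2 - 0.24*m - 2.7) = -3.8775*m^5 - 3.1709*m^4 - 5.7317*m^3 - 11.4799*m^2 - 2.3934*m - 8.397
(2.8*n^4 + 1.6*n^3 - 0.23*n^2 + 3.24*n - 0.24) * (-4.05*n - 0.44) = -11.34*n^5 - 7.712*n^4 + 0.2275*n^3 - 13.0208*n^2 - 0.4536*n + 0.1056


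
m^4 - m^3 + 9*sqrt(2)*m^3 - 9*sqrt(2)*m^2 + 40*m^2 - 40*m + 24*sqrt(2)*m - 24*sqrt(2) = (m - 1)*(m + sqrt(2))*(m + 2*sqrt(2))*(m + 6*sqrt(2))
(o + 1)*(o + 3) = o^2 + 4*o + 3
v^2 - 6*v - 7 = (v - 7)*(v + 1)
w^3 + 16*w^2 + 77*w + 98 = (w + 2)*(w + 7)^2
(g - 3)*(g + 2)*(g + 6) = g^3 + 5*g^2 - 12*g - 36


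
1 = 1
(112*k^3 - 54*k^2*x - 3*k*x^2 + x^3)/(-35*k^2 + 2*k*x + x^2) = (16*k^2 - 10*k*x + x^2)/(-5*k + x)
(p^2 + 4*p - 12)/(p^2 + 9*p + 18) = (p - 2)/(p + 3)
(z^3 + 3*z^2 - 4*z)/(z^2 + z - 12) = z*(z - 1)/(z - 3)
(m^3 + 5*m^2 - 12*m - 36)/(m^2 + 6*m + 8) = (m^2 + 3*m - 18)/(m + 4)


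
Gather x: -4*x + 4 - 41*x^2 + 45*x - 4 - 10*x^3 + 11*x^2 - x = -10*x^3 - 30*x^2 + 40*x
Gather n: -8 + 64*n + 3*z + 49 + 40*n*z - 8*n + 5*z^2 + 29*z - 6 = n*(40*z + 56) + 5*z^2 + 32*z + 35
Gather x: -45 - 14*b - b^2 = -b^2 - 14*b - 45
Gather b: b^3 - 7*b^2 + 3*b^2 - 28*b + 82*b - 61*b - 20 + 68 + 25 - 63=b^3 - 4*b^2 - 7*b + 10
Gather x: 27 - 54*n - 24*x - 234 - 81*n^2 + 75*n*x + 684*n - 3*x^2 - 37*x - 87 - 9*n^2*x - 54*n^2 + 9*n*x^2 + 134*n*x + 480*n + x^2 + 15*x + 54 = -135*n^2 + 1110*n + x^2*(9*n - 2) + x*(-9*n^2 + 209*n - 46) - 240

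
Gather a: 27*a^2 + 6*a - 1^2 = 27*a^2 + 6*a - 1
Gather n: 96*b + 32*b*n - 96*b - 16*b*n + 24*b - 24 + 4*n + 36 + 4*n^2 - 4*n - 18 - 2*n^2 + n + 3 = 24*b + 2*n^2 + n*(16*b + 1) - 3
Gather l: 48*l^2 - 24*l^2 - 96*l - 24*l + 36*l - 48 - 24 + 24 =24*l^2 - 84*l - 48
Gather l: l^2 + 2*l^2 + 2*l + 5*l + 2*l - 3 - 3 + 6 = 3*l^2 + 9*l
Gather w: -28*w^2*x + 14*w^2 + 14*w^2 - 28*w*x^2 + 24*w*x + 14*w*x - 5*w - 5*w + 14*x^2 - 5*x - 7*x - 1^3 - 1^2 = w^2*(28 - 28*x) + w*(-28*x^2 + 38*x - 10) + 14*x^2 - 12*x - 2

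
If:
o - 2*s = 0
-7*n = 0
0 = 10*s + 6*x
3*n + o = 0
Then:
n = 0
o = 0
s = 0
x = 0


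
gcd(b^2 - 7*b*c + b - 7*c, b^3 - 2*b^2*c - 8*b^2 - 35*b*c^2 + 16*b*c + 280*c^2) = b - 7*c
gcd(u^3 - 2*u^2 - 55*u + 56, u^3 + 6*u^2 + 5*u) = 1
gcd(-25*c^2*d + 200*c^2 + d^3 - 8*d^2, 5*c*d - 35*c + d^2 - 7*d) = 5*c + d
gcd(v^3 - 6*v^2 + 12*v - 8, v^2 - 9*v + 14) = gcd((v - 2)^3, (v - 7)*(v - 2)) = v - 2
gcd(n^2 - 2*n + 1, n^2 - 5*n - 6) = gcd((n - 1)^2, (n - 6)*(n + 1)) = 1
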